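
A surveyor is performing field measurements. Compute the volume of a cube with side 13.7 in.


Shape: cube
Side s = 13.7 in
Formula: V = s^3
V = 13.7 * 13.7 * 13.7
V = 187.69 * 13.7
V = 2571.353
2571.353 in^3


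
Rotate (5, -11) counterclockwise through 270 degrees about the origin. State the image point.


Transformation: rotation about the origin
Original point: (5, -11)
Rule for 270 deg counterclockwise: (x, y) -> (y, -x)
Apply: (5, -11) -> (-11, -5)
(-11, -5)


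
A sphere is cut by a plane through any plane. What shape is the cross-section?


Solid: sphere
Cutting plane: through any plane
Visualize the intersection of the plane with the solid's surface.
The boundary of the cut region is a circle.
circle


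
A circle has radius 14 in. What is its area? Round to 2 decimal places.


Shape: circle
Radius r = 14 in
Formula: A = pi * r^2
r^2 = 14^2 = 196
A = pi * 196
A = 615.75
615.75 in^2


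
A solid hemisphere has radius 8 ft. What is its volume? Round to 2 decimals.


Shape: hemisphere (half of a sphere)
Radius r = 8 ft
Formula: V = (1/2) * (4/3) * pi * r^3 = (2/3) * pi * r^3
r^3 = 512
(2/3) * 512 = 341.333333
V = 341.333333 * pi
V = 1072.33
1072.33 ft^3


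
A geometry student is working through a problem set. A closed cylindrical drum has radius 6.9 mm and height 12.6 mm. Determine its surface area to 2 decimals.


Shape: closed cylinder
Radius r = 6.9 mm, Height h = 12.6 mm
Formula: SA = 2*pi*r^2 + 2*pi*r*h = 2*pi*r*(r + h)
r + h = 19.5
2 * r * (r + h) = 2 * 6.9 * 19.5 = 269.1
SA = 269.1 * pi
SA = 845.4
845.4 mm^2


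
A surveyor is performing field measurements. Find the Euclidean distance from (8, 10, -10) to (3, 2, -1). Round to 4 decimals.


3D distance between two points
P1 = (8, 10, -10), P2 = (3, 2, -1)
Formula: d = sqrt((x2-x1)^2 + (y2-y1)^2 + (z2-z1)^2)
dx = 3 - 8 = -5
dy = 2 - 10 = -8
dz = -1 - -10 = 9
dx^2 + dy^2 + dz^2 = 25 + 64 + 81 = 170
d = sqrt(170)
d = 13.0384
13.0384 units


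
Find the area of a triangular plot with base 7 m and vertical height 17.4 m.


Shape: triangle
Base b = 7 m, Height h = 17.4 m
Formula: A = (1/2) * b * h
A = 0.5 * 7 * 17.4
A = 0.5 * 121.8
A = 60.9
60.9 m^2


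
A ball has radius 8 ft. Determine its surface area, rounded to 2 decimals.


Shape: sphere
Radius r = 8 ft
Formula: SA = 4 * pi * r^2
r^2 = 64
SA = 4 * pi * 64
SA = 256 * pi
SA = 804.25
804.25 ft^2


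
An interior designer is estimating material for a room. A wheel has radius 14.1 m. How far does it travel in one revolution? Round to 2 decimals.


Shape: circle
Radius r = 14.1 m
Formula: C = 2 * pi * r
C = 2 * pi * 14.1
C = 28.2 * pi
C = 88.59
88.59 m


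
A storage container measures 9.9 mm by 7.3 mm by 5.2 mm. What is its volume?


Shape: rectangular prism
l = 9.9 mm, w = 7.3 mm, h = 5.2 mm
Formula: V = l * w * h
V = 9.9 * 7.3 * 5.2
V = 72.27 * 5.2
V = 375.804
375.804 mm^3


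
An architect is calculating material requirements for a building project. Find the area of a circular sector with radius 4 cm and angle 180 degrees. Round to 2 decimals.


Shape: circular sector
Radius r = 4 cm, Angle = 180 degrees
Formula: A = (angle/360) * pi * r^2
r^2 = 16
Fraction of circle = 180/360
A = (180/360) * pi * 16
A = 8 * pi
A = 25.13
25.13 cm^2


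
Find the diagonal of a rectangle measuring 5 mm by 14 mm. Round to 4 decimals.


Shape: rectangle (diagonal via Pythagoras)
Sides: 5 mm and 14 mm
Formula: d = sqrt(l^2 + w^2)
l^2 = 25, w^2 = 196
l^2 + w^2 = 221
d = sqrt(221)
d = 14.8661
14.8661 mm


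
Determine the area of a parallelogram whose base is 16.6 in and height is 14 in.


Shape: parallelogram
Base b = 16.6 in, Height h = 14 in
Formula: A = b * h
A = 16.6 * 14
A = 232.4
232.4 in^2


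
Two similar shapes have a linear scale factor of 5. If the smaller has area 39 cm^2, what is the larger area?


Linear scale factor k = 5
Original area = 39 cm^2
Rule: under a linear scaling by k, areas scale by k^2.
k^2 = 5^2 = 25
New area = 39 * 25
New area = 975
975 cm^2


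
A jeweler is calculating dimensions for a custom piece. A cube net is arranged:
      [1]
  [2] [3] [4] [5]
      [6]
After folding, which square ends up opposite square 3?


Net: cross layout. Take square 3 as the base (bottom).
Fold the four squares in the horizontal row up around 3: 2 -> left, 4 -> right, 5 wraps to the top.
Fold 1 and 6 up from 3: 1 -> back, 6 -> front.
Opposite pairs are therefore: (1, 6), (2, 4), (3, 5).
Face 3 is opposite face 5.
face 5


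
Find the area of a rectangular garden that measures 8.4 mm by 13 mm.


Shape: rectangle
Length l = 8.4 mm, Width w = 13 mm
Formula: A = l * w
A = 8.4 * 13
A = 109.2
109.2 mm^2


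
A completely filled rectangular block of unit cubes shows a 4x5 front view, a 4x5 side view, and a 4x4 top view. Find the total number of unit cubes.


Orthographic views of a solid rectangular block:
Front view 4 x 5 -> length = 4, height = 5
Side view 4 x 5 -> width = 4, height = 5 (consistent)
Top view 4 x 4 -> confirms length = 4, width = 4
The block is 4 x 4 x 5.
Total unit cubes = 4 * 4 * 5 = 80
80 unit cubes


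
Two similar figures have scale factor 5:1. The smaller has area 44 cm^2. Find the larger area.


Linear scale factor k = 5
Original area = 44 cm^2
Rule: under a linear scaling by k, areas scale by k^2.
k^2 = 5^2 = 25
New area = 44 * 25
New area = 1100
1100 cm^2


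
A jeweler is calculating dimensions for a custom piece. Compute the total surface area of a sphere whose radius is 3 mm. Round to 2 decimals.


Shape: sphere
Radius r = 3 mm
Formula: SA = 4 * pi * r^2
r^2 = 9
SA = 4 * pi * 9
SA = 36 * pi
SA = 113.1
113.1 mm^2


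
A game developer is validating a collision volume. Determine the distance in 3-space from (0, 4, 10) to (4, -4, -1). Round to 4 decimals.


3D distance between two points
P1 = (0, 4, 10), P2 = (4, -4, -1)
Formula: d = sqrt((x2-x1)^2 + (y2-y1)^2 + (z2-z1)^2)
dx = 4 - 0 = 4
dy = -4 - 4 = -8
dz = -1 - 10 = -11
dx^2 + dy^2 + dz^2 = 16 + 64 + 121 = 201
d = sqrt(201)
d = 14.1774
14.1774 units


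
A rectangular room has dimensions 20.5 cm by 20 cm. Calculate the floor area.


Shape: rectangle
Length l = 20.5 cm, Width w = 20 cm
Formula: A = l * w
A = 20.5 * 20
A = 410
410 cm^2


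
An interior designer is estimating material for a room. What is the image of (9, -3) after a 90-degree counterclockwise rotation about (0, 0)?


Transformation: rotation about the origin
Original point: (9, -3)
Rule for 90 deg counterclockwise: (x, y) -> (-y, x)
Apply: (9, -3) -> (3, 9)
(3, 9)


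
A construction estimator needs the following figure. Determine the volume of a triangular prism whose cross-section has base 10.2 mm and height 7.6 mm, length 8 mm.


Shape: triangular prism
Triangle base = 10.2 mm, triangle height = 7.6 mm, prism length L = 8 mm
Formula: V = (1/2 * b * h_tri) * L
Cross-section area = 0.5 * 10.2 * 7.6 = 38.76
V = 38.76 * 8
V = 310.08
310.08 mm^3


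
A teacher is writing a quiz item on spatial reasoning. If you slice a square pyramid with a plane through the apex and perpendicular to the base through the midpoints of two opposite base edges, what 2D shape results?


Solid: square pyramid
Cutting plane: through the apex and perpendicular to the base through the midpoints of two opposite base edges
Visualize the intersection of the plane with the solid's surface.
The boundary of the cut region is a isosceles triangle.
isosceles triangle


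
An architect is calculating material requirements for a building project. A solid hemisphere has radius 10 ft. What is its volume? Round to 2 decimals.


Shape: hemisphere (half of a sphere)
Radius r = 10 ft
Formula: V = (1/2) * (4/3) * pi * r^3 = (2/3) * pi * r^3
r^3 = 1000
(2/3) * 1000 = 666.666667
V = 666.666667 * pi
V = 2094.4
2094.4 ft^3


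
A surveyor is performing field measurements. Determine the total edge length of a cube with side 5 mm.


Shape: cube
Side s = 5 mm
A cube has 12 edges, all equal.
Formula: total edge length = 12 * s
Total = 12 * 5
Total = 60
60 mm


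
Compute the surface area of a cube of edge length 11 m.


Shape: cube
Side s = 11 m
A cube has 6 square faces.
Formula: SA = 6 * s^2
s^2 = 121
SA = 6 * 121
SA = 726
726 m^2


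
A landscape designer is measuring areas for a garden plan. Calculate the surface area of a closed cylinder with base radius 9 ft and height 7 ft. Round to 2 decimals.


Shape: closed cylinder
Radius r = 9 ft, Height h = 7 ft
Formula: SA = 2*pi*r^2 + 2*pi*r*h = 2*pi*r*(r + h)
r + h = 16
2 * r * (r + h) = 2 * 9 * 16 = 288
SA = 288 * pi
SA = 904.78
904.78 ft^2


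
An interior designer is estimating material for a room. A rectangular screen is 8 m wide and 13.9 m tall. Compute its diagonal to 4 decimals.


Shape: rectangle (diagonal via Pythagoras)
Sides: 8 m and 13.9 m
Formula: d = sqrt(l^2 + w^2)
l^2 = 64, w^2 = 193.21
l^2 + w^2 = 257.21
d = sqrt(257.21)
d = 16.0378
16.0378 m


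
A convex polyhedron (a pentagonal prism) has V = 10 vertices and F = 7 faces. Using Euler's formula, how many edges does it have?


Polyhedron: pentagonal prism
Euler's formula for convex polyhedra: V - E + F = 2
Given: V = 10 vertices and F = 7 faces
Solve for E:
E = V + F - 2 = 10 + 7 - 2 = 15
15 edges


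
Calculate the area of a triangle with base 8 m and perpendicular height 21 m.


Shape: triangle
Base b = 8 m, Height h = 21 m
Formula: A = (1/2) * b * h
A = 0.5 * 8 * 21
A = 0.5 * 168
A = 84
84 m^2


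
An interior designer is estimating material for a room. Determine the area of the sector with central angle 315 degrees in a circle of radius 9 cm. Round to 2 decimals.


Shape: circular sector
Radius r = 9 cm, Angle = 315 degrees
Formula: A = (angle/360) * pi * r^2
r^2 = 81
Fraction of circle = 315/360
A = (315/360) * pi * 81
A = 70.875 * pi
A = 222.66
222.66 cm^2


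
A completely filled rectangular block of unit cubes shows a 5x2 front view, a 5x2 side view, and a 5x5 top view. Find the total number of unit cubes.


Orthographic views of a solid rectangular block:
Front view 5 x 2 -> length = 5, height = 2
Side view 5 x 2 -> width = 5, height = 2 (consistent)
Top view 5 x 5 -> confirms length = 5, width = 5
The block is 5 x 5 x 2.
Total unit cubes = 5 * 5 * 2 = 50
50 unit cubes


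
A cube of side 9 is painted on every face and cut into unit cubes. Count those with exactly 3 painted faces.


Large cube: 9 x 9 x 9, cut into unit cubes.
Cubes with 3 painted faces are at the corners. A cube always has 8 corners.
Count = 8
8 unit cubes


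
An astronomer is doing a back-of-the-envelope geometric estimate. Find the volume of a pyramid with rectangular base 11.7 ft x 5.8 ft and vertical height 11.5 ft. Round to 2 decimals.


Shape: rectangular pyramid
Base: 11.7 ft x 5.8 ft, Height h = 11.5 ft
Formula: V = (1/3) * base_area * h
base_area = 11.7 * 5.8 = 67.86
base_area * h = 67.86 * 11.5 = 780.39
V = 780.39 / 3
V = 260.13
260.13 ft^3


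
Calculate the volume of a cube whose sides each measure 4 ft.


Shape: cube
Side s = 4 ft
Formula: V = s^3
V = 4 * 4 * 4
V = 16 * 4
V = 64
64 ft^3


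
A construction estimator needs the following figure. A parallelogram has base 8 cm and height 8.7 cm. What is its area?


Shape: parallelogram
Base b = 8 cm, Height h = 8.7 cm
Formula: A = b * h
A = 8 * 8.7
A = 69.6
69.6 cm^2


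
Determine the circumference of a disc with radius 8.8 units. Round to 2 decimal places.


Shape: circle
Radius r = 8.8 units
Formula: C = 2 * pi * r
C = 2 * pi * 8.8
C = 17.6 * pi
C = 55.29
55.29 units


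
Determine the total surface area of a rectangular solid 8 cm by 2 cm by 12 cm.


Shape: rectangular prism
l = 8 cm, w = 2 cm, h = 12 cm
Formula: SA = 2(lw + lh + wh)
lw = 16, lh = 96, wh = 24
lw + lh + wh = 136
SA = 2 * 136
SA = 272
272 cm^2


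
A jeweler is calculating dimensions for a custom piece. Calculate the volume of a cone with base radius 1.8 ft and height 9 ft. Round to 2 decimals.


Shape: cone
Radius r = 1.8 ft, Height h = 9 ft
Formula: V = (1/3) * pi * r^2 * h
r^2 = 3.24
pi * r^2 * h = pi * 3.24 * 9 = 29.16 * pi
V = 29.16 * pi / 3
V = 30.54
30.54 ft^3


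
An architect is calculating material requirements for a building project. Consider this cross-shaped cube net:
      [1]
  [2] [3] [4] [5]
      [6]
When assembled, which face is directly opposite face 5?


Net: cross layout. Take square 3 as the base (bottom).
Fold the four squares in the horizontal row up around 3: 2 -> left, 4 -> right, 5 wraps to the top.
Fold 1 and 6 up from 3: 1 -> back, 6 -> front.
Opposite pairs are therefore: (1, 6), (2, 4), (3, 5).
Face 5 is opposite face 3.
face 3


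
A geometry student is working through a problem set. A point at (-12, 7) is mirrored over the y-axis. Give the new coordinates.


Transformation: reflection
Original point: (-12, 7)
Rule for reflection over the y-axis: (x, y) -> (-x, y)
Apply: (-12, 7) -> (12, 7)
(12, 7)


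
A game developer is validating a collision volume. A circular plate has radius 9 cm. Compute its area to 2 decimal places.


Shape: circle
Radius r = 9 cm
Formula: A = pi * r^2
r^2 = 9^2 = 81
A = pi * 81
A = 254.47
254.47 cm^2


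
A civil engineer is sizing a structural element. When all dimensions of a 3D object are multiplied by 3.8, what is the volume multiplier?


Linear scale factor k = 3.8
Rule: under a linear scaling by k, volumes scale by k^3.
k^3 = 3.8 * 3.8 * 3.8
k^3 = 14.44 * 3.8
k^3 = 54.872
Volume scales by a factor of 54.872.
54.872 (dimensionless)


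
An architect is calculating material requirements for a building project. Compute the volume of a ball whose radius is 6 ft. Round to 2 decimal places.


Shape: sphere
Radius r = 6 ft
Formula: V = (4/3) * pi * r^3
r^3 = 216
(4/3) * 216 = 288
V = 288 * pi
V = 904.78
904.78 ft^3


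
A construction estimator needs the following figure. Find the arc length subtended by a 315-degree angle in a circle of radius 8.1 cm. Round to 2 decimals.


Shape: circular arc
Radius r = 8.1 cm, Angle = 315 degrees
Formula: L = (angle/360) * 2 * pi * r
2 * pi * r = 16.2 * pi
L = (315/360) * 16.2 * pi
L = 14.175 * pi
L = 44.53
44.53 cm


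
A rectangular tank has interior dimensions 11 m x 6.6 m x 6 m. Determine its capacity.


Shape: rectangular prism
l = 11 m, w = 6.6 m, h = 6 m
Formula: V = l * w * h
V = 11 * 6.6 * 6
V = 72.6 * 6
V = 435.6
435.6 m^3


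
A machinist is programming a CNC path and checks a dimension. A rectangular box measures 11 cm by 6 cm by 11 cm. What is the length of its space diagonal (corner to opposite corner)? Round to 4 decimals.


Shape: rectangular box (space diagonal)
l = 11 cm, w = 6 cm, h = 11 cm
Visualize: the diagonal of the base, then a right triangle with that diagonal and the height.
Formula: d = sqrt(l^2 + w^2 + h^2)
l^2 + w^2 + h^2 = 121 + 36 + 121 = 278
d = sqrt(278)
d = 16.6733
16.6733 cm


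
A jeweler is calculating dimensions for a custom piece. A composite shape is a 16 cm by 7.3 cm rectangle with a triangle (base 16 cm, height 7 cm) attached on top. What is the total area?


Composite shape: rectangle + triangle
Rectangle area = 16 * 7.3 = 116.8
Triangle area = 0.5 * 16 * 7 = 56
Total = 116.8 + 56
Total = 172.8
172.8 cm^2


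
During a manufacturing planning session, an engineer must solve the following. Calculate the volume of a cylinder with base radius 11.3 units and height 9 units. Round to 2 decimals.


Shape: cylinder
Radius r = 11.3 units, Height h = 9 units
Formula: V = pi * r^2 * h
r^2 = 127.69
V = pi * 127.69 * 9
V = 1149.21 * pi
V = 3610.35
3610.35 units^3


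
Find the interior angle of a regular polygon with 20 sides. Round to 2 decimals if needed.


Shape: regular icosagon (20 sides)
Formula: interior angle = (n - 2) * 180 / n
(n - 2) = 18
(n - 2) * 180 = 3240
angle = 3240 / 20
angle = 162
162 degrees


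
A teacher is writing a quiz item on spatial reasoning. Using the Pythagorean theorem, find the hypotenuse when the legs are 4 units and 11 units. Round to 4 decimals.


Shape: right triangle
Legs a = 4 units, b = 11 units
Formula: c = sqrt(a^2 + b^2)
a^2 = 16, b^2 = 121
a^2 + b^2 = 137
c = sqrt(137)
c = 11.7047
11.7047 units


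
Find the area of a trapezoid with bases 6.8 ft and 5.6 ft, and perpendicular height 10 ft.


Shape: trapezoid
Parallel sides a = 6.8 ft, b = 5.6 ft; Height h = 10 ft
Formula: A = (a + b) * h / 2
a + b = 6.8 + 5.6 = 12.4
A = 12.4 * 10 / 2
A = 124 / 2
A = 62
62 ft^2


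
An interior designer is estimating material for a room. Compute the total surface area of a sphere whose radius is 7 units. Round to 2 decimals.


Shape: sphere
Radius r = 7 units
Formula: SA = 4 * pi * r^2
r^2 = 49
SA = 4 * pi * 49
SA = 196 * pi
SA = 615.75
615.75 units^2


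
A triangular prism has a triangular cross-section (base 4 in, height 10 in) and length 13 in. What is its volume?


Shape: triangular prism
Triangle base = 4 in, triangle height = 10 in, prism length L = 13 in
Formula: V = (1/2 * b * h_tri) * L
Cross-section area = 0.5 * 4 * 10 = 20
V = 20 * 13
V = 260
260 in^3


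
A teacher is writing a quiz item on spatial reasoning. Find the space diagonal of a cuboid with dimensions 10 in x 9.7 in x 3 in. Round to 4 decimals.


Shape: rectangular box (space diagonal)
l = 10 in, w = 9.7 in, h = 3 in
Visualize: the diagonal of the base, then a right triangle with that diagonal and the height.
Formula: d = sqrt(l^2 + w^2 + h^2)
l^2 + w^2 + h^2 = 100 + 94.09 + 9 = 203.09
d = sqrt(203.09)
d = 14.251
14.251 in


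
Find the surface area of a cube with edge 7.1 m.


Shape: cube
Side s = 7.1 m
A cube has 6 square faces.
Formula: SA = 6 * s^2
s^2 = 50.41
SA = 6 * 50.41
SA = 302.46
302.46 m^2


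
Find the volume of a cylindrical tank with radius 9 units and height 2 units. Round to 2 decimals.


Shape: cylinder
Radius r = 9 units, Height h = 2 units
Formula: V = pi * r^2 * h
r^2 = 81
V = pi * 81 * 2
V = 162 * pi
V = 508.94
508.94 units^3


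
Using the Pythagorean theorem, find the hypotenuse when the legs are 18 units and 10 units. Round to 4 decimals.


Shape: right triangle
Legs a = 18 units, b = 10 units
Formula: c = sqrt(a^2 + b^2)
a^2 = 324, b^2 = 100
a^2 + b^2 = 424
c = sqrt(424)
c = 20.5913
20.5913 units


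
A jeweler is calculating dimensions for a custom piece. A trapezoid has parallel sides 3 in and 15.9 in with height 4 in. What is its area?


Shape: trapezoid
Parallel sides a = 3 in, b = 15.9 in; Height h = 4 in
Formula: A = (a + b) * h / 2
a + b = 3 + 15.9 = 18.9
A = 18.9 * 4 / 2
A = 75.6 / 2
A = 37.8
37.8 in^2


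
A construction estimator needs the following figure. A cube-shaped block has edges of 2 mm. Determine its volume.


Shape: cube
Side s = 2 mm
Formula: V = s^3
V = 2 * 2 * 2
V = 4 * 2
V = 8
8 mm^3


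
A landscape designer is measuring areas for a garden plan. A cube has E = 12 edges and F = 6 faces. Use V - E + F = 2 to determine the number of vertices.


Polyhedron: cube
Euler's formula for convex polyhedra: V - E + F = 2
Given: E = 12 edges and F = 6 faces
Solve for V:
V = 2 + E - F = 2 + 12 - 6 = 8
8 vertices


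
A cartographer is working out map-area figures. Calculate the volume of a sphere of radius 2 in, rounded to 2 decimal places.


Shape: sphere
Radius r = 2 in
Formula: V = (4/3) * pi * r^3
r^3 = 8
(4/3) * 8 = 10.666667
V = 10.666667 * pi
V = 33.51
33.51 in^3


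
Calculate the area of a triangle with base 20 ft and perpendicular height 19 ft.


Shape: triangle
Base b = 20 ft, Height h = 19 ft
Formula: A = (1/2) * b * h
A = 0.5 * 20 * 19
A = 0.5 * 380
A = 190
190 ft^2


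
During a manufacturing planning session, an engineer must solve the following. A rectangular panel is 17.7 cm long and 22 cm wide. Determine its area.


Shape: rectangle
Length l = 17.7 cm, Width w = 22 cm
Formula: A = l * w
A = 17.7 * 22
A = 389.4
389.4 cm^2


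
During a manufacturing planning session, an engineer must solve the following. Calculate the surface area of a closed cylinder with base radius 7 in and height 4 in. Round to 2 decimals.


Shape: closed cylinder
Radius r = 7 in, Height h = 4 in
Formula: SA = 2*pi*r^2 + 2*pi*r*h = 2*pi*r*(r + h)
r + h = 11
2 * r * (r + h) = 2 * 7 * 11 = 154
SA = 154 * pi
SA = 483.81
483.81 in^2


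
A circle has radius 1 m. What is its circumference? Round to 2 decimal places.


Shape: circle
Radius r = 1 m
Formula: C = 2 * pi * r
C = 2 * pi * 1
C = 2 * pi
C = 6.28
6.28 m


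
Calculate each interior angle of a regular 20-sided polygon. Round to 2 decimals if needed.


Shape: regular icosagon (20 sides)
Formula: interior angle = (n - 2) * 180 / n
(n - 2) = 18
(n - 2) * 180 = 3240
angle = 3240 / 20
angle = 162
162 degrees


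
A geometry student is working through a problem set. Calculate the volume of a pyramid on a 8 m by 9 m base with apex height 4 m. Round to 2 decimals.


Shape: rectangular pyramid
Base: 8 m x 9 m, Height h = 4 m
Formula: V = (1/3) * base_area * h
base_area = 8 * 9 = 72
base_area * h = 72 * 4 = 288
V = 288 / 3
V = 96
96 m^3


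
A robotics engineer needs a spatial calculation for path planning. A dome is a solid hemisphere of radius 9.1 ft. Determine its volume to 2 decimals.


Shape: hemisphere (half of a sphere)
Radius r = 9.1 ft
Formula: V = (1/2) * (4/3) * pi * r^3 = (2/3) * pi * r^3
r^3 = 753.571
(2/3) * 753.571 = 502.380667
V = 502.380667 * pi
V = 1578.28
1578.28 ft^3


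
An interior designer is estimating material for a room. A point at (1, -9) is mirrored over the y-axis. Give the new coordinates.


Transformation: reflection
Original point: (1, -9)
Rule for reflection over the y-axis: (x, y) -> (-x, y)
Apply: (1, -9) -> (-1, -9)
(-1, -9)


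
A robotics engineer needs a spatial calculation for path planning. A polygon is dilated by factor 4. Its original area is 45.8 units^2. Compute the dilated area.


Linear scale factor k = 4
Original area = 45.8 units^2
Rule: under a linear scaling by k, areas scale by k^2.
k^2 = 4^2 = 16
New area = 45.8 * 16
New area = 732.8
732.8 units^2


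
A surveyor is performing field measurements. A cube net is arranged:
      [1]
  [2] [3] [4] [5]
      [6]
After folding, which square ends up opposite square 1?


Net: cross layout. Take square 3 as the base (bottom).
Fold the four squares in the horizontal row up around 3: 2 -> left, 4 -> right, 5 wraps to the top.
Fold 1 and 6 up from 3: 1 -> back, 6 -> front.
Opposite pairs are therefore: (1, 6), (2, 4), (3, 5).
Face 1 is opposite face 6.
face 6


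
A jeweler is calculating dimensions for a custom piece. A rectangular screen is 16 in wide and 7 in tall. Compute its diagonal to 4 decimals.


Shape: rectangle (diagonal via Pythagoras)
Sides: 16 in and 7 in
Formula: d = sqrt(l^2 + w^2)
l^2 = 256, w^2 = 49
l^2 + w^2 = 305
d = sqrt(305)
d = 17.4642
17.4642 in


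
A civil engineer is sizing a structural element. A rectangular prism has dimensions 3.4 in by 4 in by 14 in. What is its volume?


Shape: rectangular prism
l = 3.4 in, w = 4 in, h = 14 in
Formula: V = l * w * h
V = 3.4 * 4 * 14
V = 13.6 * 14
V = 190.4
190.4 in^3


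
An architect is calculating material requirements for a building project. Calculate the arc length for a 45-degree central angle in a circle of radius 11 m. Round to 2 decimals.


Shape: circular arc
Radius r = 11 m, Angle = 45 degrees
Formula: L = (angle/360) * 2 * pi * r
2 * pi * r = 22 * pi
L = (45/360) * 22 * pi
L = 2.75 * pi
L = 8.64
8.64 m


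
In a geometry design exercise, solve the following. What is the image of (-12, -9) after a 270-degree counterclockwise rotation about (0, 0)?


Transformation: rotation about the origin
Original point: (-12, -9)
Rule for 270 deg counterclockwise: (x, y) -> (y, -x)
Apply: (-12, -9) -> (-9, 12)
(-9, 12)


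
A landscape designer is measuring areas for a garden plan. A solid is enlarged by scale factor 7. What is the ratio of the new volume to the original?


Linear scale factor k = 7
Rule: under a linear scaling by k, volumes scale by k^3.
k^3 = 7 * 7 * 7
k^3 = 49 * 7
k^3 = 343
Volume scales by a factor of 343.
343 (dimensionless)


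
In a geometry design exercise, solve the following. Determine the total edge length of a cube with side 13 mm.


Shape: cube
Side s = 13 mm
A cube has 12 edges, all equal.
Formula: total edge length = 12 * s
Total = 12 * 13
Total = 156
156 mm


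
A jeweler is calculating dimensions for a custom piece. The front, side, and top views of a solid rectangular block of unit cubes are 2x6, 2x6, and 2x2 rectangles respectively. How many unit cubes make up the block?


Orthographic views of a solid rectangular block:
Front view 2 x 6 -> length = 2, height = 6
Side view 2 x 6 -> width = 2, height = 6 (consistent)
Top view 2 x 2 -> confirms length = 2, width = 2
The block is 2 x 2 x 6.
Total unit cubes = 2 * 2 * 6 = 24
24 unit cubes


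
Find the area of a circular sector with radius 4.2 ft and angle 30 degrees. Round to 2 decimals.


Shape: circular sector
Radius r = 4.2 ft, Angle = 30 degrees
Formula: A = (angle/360) * pi * r^2
r^2 = 17.64
Fraction of circle = 30/360
A = (30/360) * pi * 17.64
A = 1.47 * pi
A = 4.62
4.62 ft^2


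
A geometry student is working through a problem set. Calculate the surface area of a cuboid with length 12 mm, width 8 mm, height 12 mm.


Shape: rectangular prism
l = 12 mm, w = 8 mm, h = 12 mm
Formula: SA = 2(lw + lh + wh)
lw = 96, lh = 144, wh = 96
lw + lh + wh = 336
SA = 2 * 336
SA = 672
672 mm^2


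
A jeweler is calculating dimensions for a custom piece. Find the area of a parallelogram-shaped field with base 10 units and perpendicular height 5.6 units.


Shape: parallelogram
Base b = 10 units, Height h = 5.6 units
Formula: A = b * h
A = 10 * 5.6
A = 56
56 units^2


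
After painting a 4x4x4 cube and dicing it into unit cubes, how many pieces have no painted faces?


Large cube: 4 x 4 x 4, cut into unit cubes.
n = 4, so n - 2 = 2
Unpainted cubes form the interior (n - 2)^3 block.
(n - 2)^3 = 2^3 = 8
8 unit cubes


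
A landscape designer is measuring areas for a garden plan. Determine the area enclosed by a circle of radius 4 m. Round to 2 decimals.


Shape: circle
Radius r = 4 m
Formula: A = pi * r^2
r^2 = 4^2 = 16
A = pi * 16
A = 50.27
50.27 m^2


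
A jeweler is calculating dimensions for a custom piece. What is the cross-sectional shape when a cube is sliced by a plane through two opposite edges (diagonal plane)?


Solid: cube
Cutting plane: through two opposite edges (diagonal plane)
Visualize the intersection of the plane with the solid's surface.
The boundary of the cut region is a rectangle.
rectangle


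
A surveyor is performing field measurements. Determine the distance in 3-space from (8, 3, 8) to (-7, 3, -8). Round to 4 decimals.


3D distance between two points
P1 = (8, 3, 8), P2 = (-7, 3, -8)
Formula: d = sqrt((x2-x1)^2 + (y2-y1)^2 + (z2-z1)^2)
dx = -7 - 8 = -15
dy = 3 - 3 = 0
dz = -8 - 8 = -16
dx^2 + dy^2 + dz^2 = 225 + 0 + 256 = 481
d = sqrt(481)
d = 21.9317
21.9317 units


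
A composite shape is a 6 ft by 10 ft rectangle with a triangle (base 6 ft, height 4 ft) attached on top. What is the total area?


Composite shape: rectangle + triangle
Rectangle area = 6 * 10 = 60
Triangle area = 0.5 * 6 * 4 = 12
Total = 60 + 12
Total = 72
72 ft^2


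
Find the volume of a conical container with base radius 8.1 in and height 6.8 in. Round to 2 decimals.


Shape: cone
Radius r = 8.1 in, Height h = 6.8 in
Formula: V = (1/3) * pi * r^2 * h
r^2 = 65.61
pi * r^2 * h = pi * 65.61 * 6.8 = 446.148 * pi
V = 446.148 * pi / 3
V = 467.21
467.21 in^3


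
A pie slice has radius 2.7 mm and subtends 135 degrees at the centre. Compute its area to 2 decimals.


Shape: circular sector
Radius r = 2.7 mm, Angle = 135 degrees
Formula: A = (angle/360) * pi * r^2
r^2 = 7.29
Fraction of circle = 135/360
A = (135/360) * pi * 7.29
A = 2.73375 * pi
A = 8.59
8.59 mm^2


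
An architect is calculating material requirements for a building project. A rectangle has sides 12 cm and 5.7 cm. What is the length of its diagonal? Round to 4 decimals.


Shape: rectangle (diagonal via Pythagoras)
Sides: 12 cm and 5.7 cm
Formula: d = sqrt(l^2 + w^2)
l^2 = 144, w^2 = 32.49
l^2 + w^2 = 176.49
d = sqrt(176.49)
d = 13.285
13.285 cm


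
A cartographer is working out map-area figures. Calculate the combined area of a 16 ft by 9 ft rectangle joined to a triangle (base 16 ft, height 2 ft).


Composite shape: rectangle + triangle
Rectangle area = 16 * 9 = 144
Triangle area = 0.5 * 16 * 2 = 16
Total = 144 + 16
Total = 160
160 ft^2


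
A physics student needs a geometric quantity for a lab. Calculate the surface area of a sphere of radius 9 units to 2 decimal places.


Shape: sphere
Radius r = 9 units
Formula: SA = 4 * pi * r^2
r^2 = 81
SA = 4 * pi * 81
SA = 324 * pi
SA = 1017.88
1017.88 units^2


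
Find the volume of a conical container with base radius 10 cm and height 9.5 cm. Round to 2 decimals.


Shape: cone
Radius r = 10 cm, Height h = 9.5 cm
Formula: V = (1/3) * pi * r^2 * h
r^2 = 100
pi * r^2 * h = pi * 100 * 9.5 = 950 * pi
V = 950 * pi / 3
V = 994.84
994.84 cm^3


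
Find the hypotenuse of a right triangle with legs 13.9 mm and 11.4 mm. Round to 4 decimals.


Shape: right triangle
Legs a = 13.9 mm, b = 11.4 mm
Formula: c = sqrt(a^2 + b^2)
a^2 = 193.21, b^2 = 129.96
a^2 + b^2 = 323.17
c = sqrt(323.17)
c = 17.9769
17.9769 mm


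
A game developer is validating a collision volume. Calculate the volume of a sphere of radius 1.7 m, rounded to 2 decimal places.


Shape: sphere
Radius r = 1.7 m
Formula: V = (4/3) * pi * r^3
r^3 = 4.913
(4/3) * 4.913 = 6.550667
V = 6.550667 * pi
V = 20.58
20.58 m^3


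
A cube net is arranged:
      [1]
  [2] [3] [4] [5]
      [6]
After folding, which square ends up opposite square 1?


Net: cross layout. Take square 3 as the base (bottom).
Fold the four squares in the horizontal row up around 3: 2 -> left, 4 -> right, 5 wraps to the top.
Fold 1 and 6 up from 3: 1 -> back, 6 -> front.
Opposite pairs are therefore: (1, 6), (2, 4), (3, 5).
Face 1 is opposite face 6.
face 6


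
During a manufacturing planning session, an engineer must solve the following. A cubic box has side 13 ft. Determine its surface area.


Shape: cube
Side s = 13 ft
A cube has 6 square faces.
Formula: SA = 6 * s^2
s^2 = 169
SA = 6 * 169
SA = 1014
1014 ft^2


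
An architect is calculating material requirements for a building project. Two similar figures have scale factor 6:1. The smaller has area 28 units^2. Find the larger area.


Linear scale factor k = 6
Original area = 28 units^2
Rule: under a linear scaling by k, areas scale by k^2.
k^2 = 6^2 = 36
New area = 28 * 36
New area = 1008
1008 units^2


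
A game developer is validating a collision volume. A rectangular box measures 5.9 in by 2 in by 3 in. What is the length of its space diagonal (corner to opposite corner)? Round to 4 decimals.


Shape: rectangular box (space diagonal)
l = 5.9 in, w = 2 in, h = 3 in
Visualize: the diagonal of the base, then a right triangle with that diagonal and the height.
Formula: d = sqrt(l^2 + w^2 + h^2)
l^2 + w^2 + h^2 = 34.81 + 4 + 9 = 47.81
d = sqrt(47.81)
d = 6.9145
6.9145 in


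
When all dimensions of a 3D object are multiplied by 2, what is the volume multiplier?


Linear scale factor k = 2
Rule: under a linear scaling by k, volumes scale by k^3.
k^3 = 2 * 2 * 2
k^3 = 4 * 2
k^3 = 8
Volume scales by a factor of 8.
8 (dimensionless)


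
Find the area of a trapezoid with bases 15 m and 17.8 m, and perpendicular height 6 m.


Shape: trapezoid
Parallel sides a = 15 m, b = 17.8 m; Height h = 6 m
Formula: A = (a + b) * h / 2
a + b = 15 + 17.8 = 32.8
A = 32.8 * 6 / 2
A = 196.8 / 2
A = 98.4
98.4 m^2


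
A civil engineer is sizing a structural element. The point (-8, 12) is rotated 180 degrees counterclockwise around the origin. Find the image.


Transformation: rotation about the origin
Original point: (-8, 12)
Rule for 180 deg: (x, y) -> (-x, -y)
Apply: (-8, 12) -> (8, -12)
(8, -12)


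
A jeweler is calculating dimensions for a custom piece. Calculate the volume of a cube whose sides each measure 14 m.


Shape: cube
Side s = 14 m
Formula: V = s^3
V = 14 * 14 * 14
V = 196 * 14
V = 2744
2744 m^3


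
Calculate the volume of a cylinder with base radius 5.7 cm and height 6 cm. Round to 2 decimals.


Shape: cylinder
Radius r = 5.7 cm, Height h = 6 cm
Formula: V = pi * r^2 * h
r^2 = 32.49
V = pi * 32.49 * 6
V = 194.94 * pi
V = 612.42
612.42 cm^3


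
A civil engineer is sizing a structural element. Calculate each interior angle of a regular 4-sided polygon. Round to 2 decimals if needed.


Shape: regular square (4 sides)
Formula: interior angle = (n - 2) * 180 / n
(n - 2) = 2
(n - 2) * 180 = 360
angle = 360 / 4
angle = 90
90 degrees


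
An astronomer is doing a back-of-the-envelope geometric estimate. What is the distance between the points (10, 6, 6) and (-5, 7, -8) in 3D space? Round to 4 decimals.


3D distance between two points
P1 = (10, 6, 6), P2 = (-5, 7, -8)
Formula: d = sqrt((x2-x1)^2 + (y2-y1)^2 + (z2-z1)^2)
dx = -5 - 10 = -15
dy = 7 - 6 = 1
dz = -8 - 6 = -14
dx^2 + dy^2 + dz^2 = 225 + 1 + 196 = 422
d = sqrt(422)
d = 20.5426
20.5426 units


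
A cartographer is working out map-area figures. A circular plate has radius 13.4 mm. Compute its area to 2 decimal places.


Shape: circle
Radius r = 13.4 mm
Formula: A = pi * r^2
r^2 = 13.4^2 = 179.56
A = pi * 179.56
A = 564.1
564.1 mm^2


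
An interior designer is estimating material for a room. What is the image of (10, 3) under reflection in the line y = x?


Transformation: reflection
Original point: (10, 3)
Rule for reflection over y = x: (x, y) -> (y, x)
Apply: (10, 3) -> (3, 10)
(3, 10)


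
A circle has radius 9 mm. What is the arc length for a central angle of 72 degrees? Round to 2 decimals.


Shape: circular arc
Radius r = 9 mm, Angle = 72 degrees
Formula: L = (angle/360) * 2 * pi * r
2 * pi * r = 18 * pi
L = (72/360) * 18 * pi
L = 3.6 * pi
L = 11.31
11.31 mm


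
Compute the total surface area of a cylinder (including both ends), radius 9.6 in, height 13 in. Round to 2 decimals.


Shape: closed cylinder
Radius r = 9.6 in, Height h = 13 in
Formula: SA = 2*pi*r^2 + 2*pi*r*h = 2*pi*r*(r + h)
r + h = 22.6
2 * r * (r + h) = 2 * 9.6 * 22.6 = 433.92
SA = 433.92 * pi
SA = 1363.2
1363.2 in^2


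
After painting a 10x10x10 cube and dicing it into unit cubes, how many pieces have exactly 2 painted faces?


Large cube: 10 x 10 x 10, cut into unit cubes.
n = 10, so n - 2 = 8
Cubes with 2 painted faces lie along the edges, excluding corners.
A cube has 12 edges; each contributes (n - 2) = 8 such cubes.
Count = 12 * 8 = 96
96 unit cubes


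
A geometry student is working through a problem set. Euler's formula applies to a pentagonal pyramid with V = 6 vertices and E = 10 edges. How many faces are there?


Polyhedron: pentagonal pyramid
Euler's formula for convex polyhedra: V - E + F = 2
Given: V = 6 vertices and E = 10 edges
Solve for F:
F = 2 + E - V = 2 + 10 - 6 = 6
6 faces


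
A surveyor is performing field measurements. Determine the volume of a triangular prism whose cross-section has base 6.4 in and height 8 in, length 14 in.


Shape: triangular prism
Triangle base = 6.4 in, triangle height = 8 in, prism length L = 14 in
Formula: V = (1/2 * b * h_tri) * L
Cross-section area = 0.5 * 6.4 * 8 = 25.6
V = 25.6 * 14
V = 358.4
358.4 in^3


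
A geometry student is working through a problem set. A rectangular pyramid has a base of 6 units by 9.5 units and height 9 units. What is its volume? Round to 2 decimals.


Shape: rectangular pyramid
Base: 6 units x 9.5 units, Height h = 9 units
Formula: V = (1/3) * base_area * h
base_area = 6 * 9.5 = 57
base_area * h = 57 * 9 = 513
V = 513 / 3
V = 171
171 units^3


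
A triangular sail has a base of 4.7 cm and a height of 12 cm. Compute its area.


Shape: triangle
Base b = 4.7 cm, Height h = 12 cm
Formula: A = (1/2) * b * h
A = 0.5 * 4.7 * 12
A = 0.5 * 56.4
A = 28.2
28.2 cm^2


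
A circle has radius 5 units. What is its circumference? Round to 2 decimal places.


Shape: circle
Radius r = 5 units
Formula: C = 2 * pi * r
C = 2 * pi * 5
C = 10 * pi
C = 31.42
31.42 units


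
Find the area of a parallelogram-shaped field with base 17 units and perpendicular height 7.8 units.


Shape: parallelogram
Base b = 17 units, Height h = 7.8 units
Formula: A = b * h
A = 17 * 7.8
A = 132.6
132.6 units^2


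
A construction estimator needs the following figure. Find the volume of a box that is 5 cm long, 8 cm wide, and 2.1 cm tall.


Shape: rectangular prism
l = 5 cm, w = 8 cm, h = 2.1 cm
Formula: V = l * w * h
V = 5 * 8 * 2.1
V = 40 * 2.1
V = 84
84 cm^3


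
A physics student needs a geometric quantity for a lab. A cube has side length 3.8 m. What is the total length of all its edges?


Shape: cube
Side s = 3.8 m
A cube has 12 edges, all equal.
Formula: total edge length = 12 * s
Total = 12 * 3.8
Total = 45.6
45.6 m


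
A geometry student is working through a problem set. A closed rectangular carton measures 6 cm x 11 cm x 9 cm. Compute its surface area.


Shape: rectangular prism
l = 6 cm, w = 11 cm, h = 9 cm
Formula: SA = 2(lw + lh + wh)
lw = 66, lh = 54, wh = 99
lw + lh + wh = 219
SA = 2 * 219
SA = 438
438 cm^2


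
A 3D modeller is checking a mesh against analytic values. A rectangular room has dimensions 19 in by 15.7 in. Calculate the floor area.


Shape: rectangle
Length l = 19 in, Width w = 15.7 in
Formula: A = l * w
A = 19 * 15.7
A = 298.3
298.3 in^2


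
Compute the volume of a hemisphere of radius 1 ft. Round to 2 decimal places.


Shape: hemisphere (half of a sphere)
Radius r = 1 ft
Formula: V = (1/2) * (4/3) * pi * r^3 = (2/3) * pi * r^3
r^3 = 1
(2/3) * 1 = 0.666667
V = 0.666667 * pi
V = 2.09
2.09 ft^3


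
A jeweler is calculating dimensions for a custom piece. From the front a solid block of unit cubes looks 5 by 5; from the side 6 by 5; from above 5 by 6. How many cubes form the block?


Orthographic views of a solid rectangular block:
Front view 5 x 5 -> length = 5, height = 5
Side view 6 x 5 -> width = 6, height = 5 (consistent)
Top view 5 x 6 -> confirms length = 5, width = 6
The block is 5 x 6 x 5.
Total unit cubes = 5 * 6 * 5 = 150
150 unit cubes


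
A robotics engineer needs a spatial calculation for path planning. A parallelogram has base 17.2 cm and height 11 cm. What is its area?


Shape: parallelogram
Base b = 17.2 cm, Height h = 11 cm
Formula: A = b * h
A = 17.2 * 11
A = 189.2
189.2 cm^2


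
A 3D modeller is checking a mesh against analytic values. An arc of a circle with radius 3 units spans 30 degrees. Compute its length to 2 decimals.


Shape: circular arc
Radius r = 3 units, Angle = 30 degrees
Formula: L = (angle/360) * 2 * pi * r
2 * pi * r = 6 * pi
L = (30/360) * 6 * pi
L = 0.5 * pi
L = 1.57
1.57 units


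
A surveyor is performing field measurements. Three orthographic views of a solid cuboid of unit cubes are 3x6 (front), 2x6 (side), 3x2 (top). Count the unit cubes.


Orthographic views of a solid rectangular block:
Front view 3 x 6 -> length = 3, height = 6
Side view 2 x 6 -> width = 2, height = 6 (consistent)
Top view 3 x 2 -> confirms length = 3, width = 2
The block is 3 x 2 x 6.
Total unit cubes = 3 * 2 * 6 = 36
36 unit cubes


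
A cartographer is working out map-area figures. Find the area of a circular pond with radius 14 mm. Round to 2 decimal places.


Shape: circle
Radius r = 14 mm
Formula: A = pi * r^2
r^2 = 14^2 = 196
A = pi * 196
A = 615.75
615.75 mm^2


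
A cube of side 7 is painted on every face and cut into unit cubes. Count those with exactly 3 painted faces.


Large cube: 7 x 7 x 7, cut into unit cubes.
Cubes with 3 painted faces are at the corners. A cube always has 8 corners.
Count = 8
8 unit cubes


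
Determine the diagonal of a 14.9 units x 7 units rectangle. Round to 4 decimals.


Shape: rectangle (diagonal via Pythagoras)
Sides: 14.9 units and 7 units
Formula: d = sqrt(l^2 + w^2)
l^2 = 222.01, w^2 = 49
l^2 + w^2 = 271.01
d = sqrt(271.01)
d = 16.4624
16.4624 units
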